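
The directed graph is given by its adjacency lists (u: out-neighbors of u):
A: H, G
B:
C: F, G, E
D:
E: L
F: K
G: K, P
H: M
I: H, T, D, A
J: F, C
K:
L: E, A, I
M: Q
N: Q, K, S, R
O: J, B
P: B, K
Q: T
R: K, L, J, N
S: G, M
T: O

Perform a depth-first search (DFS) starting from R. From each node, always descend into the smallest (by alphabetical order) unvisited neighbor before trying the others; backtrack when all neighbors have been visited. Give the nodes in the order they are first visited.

Visit R
R → J
J → C
C → E
E → L
L → A
A → G
G → K
G → P
P → B
A → H
H → M
M → Q
Q → T
T → O
L → I
I → D
C → F
R → N
N → S

R -> J -> C -> E -> L -> A -> G -> K -> P -> B -> H -> M -> Q -> T -> O -> I -> D -> F -> N -> S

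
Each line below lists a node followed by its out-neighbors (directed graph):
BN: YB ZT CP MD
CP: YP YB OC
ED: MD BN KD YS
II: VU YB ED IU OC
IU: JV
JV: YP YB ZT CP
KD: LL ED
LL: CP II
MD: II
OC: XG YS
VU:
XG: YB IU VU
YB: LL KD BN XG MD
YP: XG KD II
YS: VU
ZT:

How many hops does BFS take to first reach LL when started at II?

Level 0: II
Level 1: ED, IU, OC, VU, YB
Level 2: BN, JV, KD, LL, MD, XG, YS
Level 3: CP, YP, ZT
LL first appears at level 2.

2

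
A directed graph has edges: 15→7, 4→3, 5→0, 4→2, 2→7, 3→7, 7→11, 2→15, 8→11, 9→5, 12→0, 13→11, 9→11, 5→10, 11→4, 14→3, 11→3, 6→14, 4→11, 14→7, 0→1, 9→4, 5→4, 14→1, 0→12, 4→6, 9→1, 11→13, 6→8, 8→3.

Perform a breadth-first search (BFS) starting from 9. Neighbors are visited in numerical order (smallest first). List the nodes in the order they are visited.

9 1 4 5 11 2 3 6 0 10 13 7 15 8 14 12

Visit 9; enqueue 1, 4, 5, 11 → queue [1, 4, 5, 11]
Visit 1 → queue [4, 5, 11]
Visit 4; enqueue 2, 3, 6 → queue [5, 11, 2, 3, 6]
Visit 5; enqueue 0, 10 → queue [11, 2, 3, 6, 0, 10]
Visit 11; enqueue 13 → queue [2, 3, 6, 0, 10, 13]
Visit 2; enqueue 7, 15 → queue [3, 6, 0, 10, 13, 7, 15]
Visit 3 → queue [6, 0, 10, 13, 7, 15]
Visit 6; enqueue 8, 14 → queue [0, 10, 13, 7, 15, 8, 14]
Visit 0; enqueue 12 → queue [10, 13, 7, 15, 8, 14, 12]
Visit 10 → queue [13, 7, 15, 8, 14, 12]
Visit 13 → queue [7, 15, 8, 14, 12]
Visit 7 → queue [15, 8, 14, 12]
Visit 15 → queue [8, 14, 12]
Visit 8 → queue [14, 12]
Visit 14 → queue [12]
Visit 12 → queue []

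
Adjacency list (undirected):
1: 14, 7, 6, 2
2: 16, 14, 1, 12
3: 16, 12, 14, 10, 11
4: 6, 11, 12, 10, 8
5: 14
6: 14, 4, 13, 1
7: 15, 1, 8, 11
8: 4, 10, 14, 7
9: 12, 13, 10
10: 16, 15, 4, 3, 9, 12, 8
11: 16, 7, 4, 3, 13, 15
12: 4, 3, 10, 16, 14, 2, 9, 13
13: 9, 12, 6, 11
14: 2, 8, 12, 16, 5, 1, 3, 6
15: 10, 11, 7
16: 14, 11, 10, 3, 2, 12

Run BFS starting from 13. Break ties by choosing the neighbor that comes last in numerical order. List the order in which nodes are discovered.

Visit 13; enqueue 12, 11, 9, 6 → queue [12, 11, 9, 6]
Visit 12; enqueue 16, 14, 10, 4, 3, 2 → queue [11, 9, 6, 16, 14, 10, 4, 3, 2]
Visit 11; enqueue 15, 7 → queue [9, 6, 16, 14, 10, 4, 3, 2, 15, 7]
Visit 9 → queue [6, 16, 14, 10, 4, 3, 2, 15, 7]
Visit 6; enqueue 1 → queue [16, 14, 10, 4, 3, 2, 15, 7, 1]
Visit 16 → queue [14, 10, 4, 3, 2, 15, 7, 1]
Visit 14; enqueue 8, 5 → queue [10, 4, 3, 2, 15, 7, 1, 8, 5]
Visit 10 → queue [4, 3, 2, 15, 7, 1, 8, 5]
Visit 4 → queue [3, 2, 15, 7, 1, 8, 5]
Visit 3 → queue [2, 15, 7, 1, 8, 5]
Visit 2 → queue [15, 7, 1, 8, 5]
Visit 15 → queue [7, 1, 8, 5]
Visit 7 → queue [1, 8, 5]
Visit 1 → queue [8, 5]
Visit 8 → queue [5]
Visit 5 → queue []

13, 12, 11, 9, 6, 16, 14, 10, 4, 3, 2, 15, 7, 1, 8, 5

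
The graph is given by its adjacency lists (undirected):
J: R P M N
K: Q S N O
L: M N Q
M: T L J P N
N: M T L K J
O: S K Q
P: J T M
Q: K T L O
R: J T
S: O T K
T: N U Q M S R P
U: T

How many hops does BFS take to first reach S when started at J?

3

Level 0: J
Level 1: M, N, P, R
Level 2: K, L, T
Level 3: O, Q, S, U
S first appears at level 3.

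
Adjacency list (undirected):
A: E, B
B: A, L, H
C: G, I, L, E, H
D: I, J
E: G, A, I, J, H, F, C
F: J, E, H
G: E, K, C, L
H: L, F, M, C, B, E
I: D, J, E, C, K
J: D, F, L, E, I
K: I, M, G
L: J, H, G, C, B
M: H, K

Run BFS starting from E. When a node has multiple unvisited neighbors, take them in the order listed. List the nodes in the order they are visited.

Visit E; enqueue G, A, I, J, H, F, C → queue [G, A, I, J, H, F, C]
Visit G; enqueue K, L → queue [A, I, J, H, F, C, K, L]
Visit A; enqueue B → queue [I, J, H, F, C, K, L, B]
Visit I; enqueue D → queue [J, H, F, C, K, L, B, D]
Visit J → queue [H, F, C, K, L, B, D]
Visit H; enqueue M → queue [F, C, K, L, B, D, M]
Visit F → queue [C, K, L, B, D, M]
Visit C → queue [K, L, B, D, M]
Visit K → queue [L, B, D, M]
Visit L → queue [B, D, M]
Visit B → queue [D, M]
Visit D → queue [M]
Visit M → queue []

E, G, A, I, J, H, F, C, K, L, B, D, M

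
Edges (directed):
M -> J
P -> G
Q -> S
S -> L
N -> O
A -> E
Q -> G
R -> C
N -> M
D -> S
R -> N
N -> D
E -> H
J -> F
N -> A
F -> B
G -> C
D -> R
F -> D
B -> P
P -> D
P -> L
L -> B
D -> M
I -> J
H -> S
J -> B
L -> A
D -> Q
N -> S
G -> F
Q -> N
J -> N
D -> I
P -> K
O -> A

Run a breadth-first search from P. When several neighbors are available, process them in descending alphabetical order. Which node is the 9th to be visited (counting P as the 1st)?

C

Visit P; enqueue L, K, G, D → queue [L, K, G, D]
Visit L; enqueue B, A → queue [K, G, D, B, A]
Visit K → queue [G, D, B, A]
Visit G; enqueue F, C → queue [D, B, A, F, C]
Visit D; enqueue S, R, Q, M, I → queue [B, A, F, C, S, R, Q, M, I]
Visit B → queue [A, F, C, S, R, Q, M, I]
Visit A; enqueue E → queue [F, C, S, R, Q, M, I, E]
Visit F → queue [C, S, R, Q, M, I, E]
Visit C → queue [S, R, Q, M, I, E]
Visit S → queue [R, Q, M, I, E]
Visit R; enqueue N → queue [Q, M, I, E, N]
Visit Q → queue [M, I, E, N]
Visit M; enqueue J → queue [I, E, N, J]
Visit I → queue [E, N, J]
Visit E; enqueue H → queue [N, J, H]
Visit N; enqueue O → queue [J, H, O]
Visit J → queue [H, O]
Visit H → queue [O]
Visit O → queue []

Visit order: P, L, K, G, D, B, A, F, C, S, R, Q, M, I, E, N, J, H, O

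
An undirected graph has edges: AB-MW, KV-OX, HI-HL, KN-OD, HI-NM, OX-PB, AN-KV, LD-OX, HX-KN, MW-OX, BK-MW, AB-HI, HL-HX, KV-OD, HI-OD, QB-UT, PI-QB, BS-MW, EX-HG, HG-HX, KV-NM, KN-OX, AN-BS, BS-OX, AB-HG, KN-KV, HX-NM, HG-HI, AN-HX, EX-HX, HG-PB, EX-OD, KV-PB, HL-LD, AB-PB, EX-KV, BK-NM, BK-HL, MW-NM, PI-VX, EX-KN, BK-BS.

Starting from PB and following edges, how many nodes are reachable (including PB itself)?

BFS from PB visits: PB, OX, KV, HG, AB, MW, LD, KN, BS, OD, NM, EX, AN, HX, HI, BK, HL
Reachable nodes: 17 of 21 total.

17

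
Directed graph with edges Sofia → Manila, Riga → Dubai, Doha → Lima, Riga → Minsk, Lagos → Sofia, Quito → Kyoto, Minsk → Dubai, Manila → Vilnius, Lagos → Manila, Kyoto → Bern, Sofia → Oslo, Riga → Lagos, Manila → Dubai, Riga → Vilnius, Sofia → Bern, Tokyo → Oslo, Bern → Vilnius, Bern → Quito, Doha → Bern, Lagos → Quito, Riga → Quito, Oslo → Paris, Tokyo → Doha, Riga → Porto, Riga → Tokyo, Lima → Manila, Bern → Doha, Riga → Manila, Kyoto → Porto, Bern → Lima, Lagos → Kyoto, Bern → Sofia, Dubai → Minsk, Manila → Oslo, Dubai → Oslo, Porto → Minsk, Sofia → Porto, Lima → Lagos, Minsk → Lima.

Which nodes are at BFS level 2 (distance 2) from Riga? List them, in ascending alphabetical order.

Doha, Kyoto, Lima, Oslo, Sofia

Level 0: Riga
Level 1: Dubai, Lagos, Manila, Minsk, Porto, Quito, Tokyo, Vilnius
Level 2: Doha, Kyoto, Lima, Oslo, Sofia
Level 3: Bern, Paris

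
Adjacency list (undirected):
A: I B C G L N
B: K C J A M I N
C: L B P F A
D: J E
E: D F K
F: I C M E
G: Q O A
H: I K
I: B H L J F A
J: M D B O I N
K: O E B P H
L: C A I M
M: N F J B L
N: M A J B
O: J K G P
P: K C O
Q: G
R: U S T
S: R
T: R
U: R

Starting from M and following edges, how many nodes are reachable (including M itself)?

17

BFS from M visits: M, N, F, J, B, L, A, I, C, E, D, O, K, G, H, P, Q
Reachable nodes: 17 of 21 total.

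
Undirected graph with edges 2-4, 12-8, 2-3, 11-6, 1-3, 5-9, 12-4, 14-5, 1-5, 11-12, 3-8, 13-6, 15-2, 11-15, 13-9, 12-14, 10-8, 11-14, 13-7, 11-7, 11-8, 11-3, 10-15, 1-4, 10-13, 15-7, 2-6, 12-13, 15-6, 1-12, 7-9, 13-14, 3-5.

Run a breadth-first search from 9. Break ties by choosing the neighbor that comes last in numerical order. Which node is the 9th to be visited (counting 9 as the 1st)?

15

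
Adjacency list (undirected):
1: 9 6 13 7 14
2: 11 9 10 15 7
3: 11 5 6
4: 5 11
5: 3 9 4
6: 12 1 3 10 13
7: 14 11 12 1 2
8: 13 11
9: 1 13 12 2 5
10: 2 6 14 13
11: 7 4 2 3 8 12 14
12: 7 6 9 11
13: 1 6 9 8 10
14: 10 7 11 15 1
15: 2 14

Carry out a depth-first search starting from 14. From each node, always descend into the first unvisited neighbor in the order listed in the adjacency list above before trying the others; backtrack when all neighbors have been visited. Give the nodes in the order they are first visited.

Visit 14
14 → 10
10 → 2
2 → 11
11 → 7
7 → 12
12 → 6
6 → 1
1 → 9
9 → 13
13 → 8
9 → 5
5 → 3
5 → 4
2 → 15

14, 10, 2, 11, 7, 12, 6, 1, 9, 13, 8, 5, 3, 4, 15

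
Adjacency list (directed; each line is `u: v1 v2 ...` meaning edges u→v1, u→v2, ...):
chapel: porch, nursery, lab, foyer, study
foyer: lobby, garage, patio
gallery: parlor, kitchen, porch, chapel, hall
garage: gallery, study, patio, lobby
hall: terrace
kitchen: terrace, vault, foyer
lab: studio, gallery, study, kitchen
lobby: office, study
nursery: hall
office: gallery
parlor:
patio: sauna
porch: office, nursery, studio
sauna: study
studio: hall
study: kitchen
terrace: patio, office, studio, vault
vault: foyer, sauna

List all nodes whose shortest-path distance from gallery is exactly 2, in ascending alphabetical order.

Level 0: gallery
Level 1: chapel, hall, kitchen, parlor, porch
Level 2: foyer, lab, nursery, office, studio, study, terrace, vault
Level 3: garage, lobby, patio, sauna

foyer, lab, nursery, office, studio, study, terrace, vault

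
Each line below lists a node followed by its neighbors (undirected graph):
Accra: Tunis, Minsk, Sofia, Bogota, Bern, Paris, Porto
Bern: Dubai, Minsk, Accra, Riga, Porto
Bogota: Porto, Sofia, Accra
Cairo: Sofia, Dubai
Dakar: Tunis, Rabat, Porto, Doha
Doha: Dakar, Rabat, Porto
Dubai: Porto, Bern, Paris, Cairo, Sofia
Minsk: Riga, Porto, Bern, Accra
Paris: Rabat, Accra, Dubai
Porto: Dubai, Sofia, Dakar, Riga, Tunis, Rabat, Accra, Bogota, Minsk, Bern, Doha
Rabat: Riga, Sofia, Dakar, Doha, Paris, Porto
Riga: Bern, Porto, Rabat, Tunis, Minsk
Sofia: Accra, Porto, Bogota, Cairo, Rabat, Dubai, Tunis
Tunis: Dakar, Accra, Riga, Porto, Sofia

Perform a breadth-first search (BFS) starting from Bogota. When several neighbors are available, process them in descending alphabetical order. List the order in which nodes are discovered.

Visit Bogota; enqueue Sofia, Porto, Accra → queue [Sofia, Porto, Accra]
Visit Sofia; enqueue Tunis, Rabat, Dubai, Cairo → queue [Porto, Accra, Tunis, Rabat, Dubai, Cairo]
Visit Porto; enqueue Riga, Minsk, Doha, Dakar, Bern → queue [Accra, Tunis, Rabat, Dubai, Cairo, Riga, Minsk, Doha, Dakar, Bern]
Visit Accra; enqueue Paris → queue [Tunis, Rabat, Dubai, Cairo, Riga, Minsk, Doha, Dakar, Bern, Paris]
Visit Tunis → queue [Rabat, Dubai, Cairo, Riga, Minsk, Doha, Dakar, Bern, Paris]
Visit Rabat → queue [Dubai, Cairo, Riga, Minsk, Doha, Dakar, Bern, Paris]
Visit Dubai → queue [Cairo, Riga, Minsk, Doha, Dakar, Bern, Paris]
Visit Cairo → queue [Riga, Minsk, Doha, Dakar, Bern, Paris]
Visit Riga → queue [Minsk, Doha, Dakar, Bern, Paris]
Visit Minsk → queue [Doha, Dakar, Bern, Paris]
Visit Doha → queue [Dakar, Bern, Paris]
Visit Dakar → queue [Bern, Paris]
Visit Bern → queue [Paris]
Visit Paris → queue []

Bogota → Sofia → Porto → Accra → Tunis → Rabat → Dubai → Cairo → Riga → Minsk → Doha → Dakar → Bern → Paris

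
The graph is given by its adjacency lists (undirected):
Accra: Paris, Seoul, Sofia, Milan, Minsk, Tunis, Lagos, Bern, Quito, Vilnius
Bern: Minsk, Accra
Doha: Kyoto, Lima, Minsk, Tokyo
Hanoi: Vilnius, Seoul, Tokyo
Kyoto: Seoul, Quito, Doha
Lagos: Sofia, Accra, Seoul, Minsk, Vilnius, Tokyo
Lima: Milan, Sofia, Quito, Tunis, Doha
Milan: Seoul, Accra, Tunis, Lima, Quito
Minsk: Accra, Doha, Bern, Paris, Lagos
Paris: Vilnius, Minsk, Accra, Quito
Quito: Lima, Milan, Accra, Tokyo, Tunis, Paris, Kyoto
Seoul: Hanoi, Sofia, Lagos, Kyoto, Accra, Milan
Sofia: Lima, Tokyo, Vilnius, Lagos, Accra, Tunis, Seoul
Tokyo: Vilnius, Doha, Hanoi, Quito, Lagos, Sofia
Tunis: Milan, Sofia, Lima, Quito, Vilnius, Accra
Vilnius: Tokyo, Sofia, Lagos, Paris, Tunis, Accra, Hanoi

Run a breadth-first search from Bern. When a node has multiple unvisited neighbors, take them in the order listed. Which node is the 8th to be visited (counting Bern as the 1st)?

Visit Bern; enqueue Minsk, Accra → queue [Minsk, Accra]
Visit Minsk; enqueue Doha, Paris, Lagos → queue [Accra, Doha, Paris, Lagos]
Visit Accra; enqueue Seoul, Sofia, Milan, Tunis, Quito, Vilnius → queue [Doha, Paris, Lagos, Seoul, Sofia, Milan, Tunis, Quito, Vilnius]
Visit Doha; enqueue Kyoto, Lima, Tokyo → queue [Paris, Lagos, Seoul, Sofia, Milan, Tunis, Quito, Vilnius, Kyoto, Lima, Tokyo]
Visit Paris → queue [Lagos, Seoul, Sofia, Milan, Tunis, Quito, Vilnius, Kyoto, Lima, Tokyo]
Visit Lagos → queue [Seoul, Sofia, Milan, Tunis, Quito, Vilnius, Kyoto, Lima, Tokyo]
Visit Seoul; enqueue Hanoi → queue [Sofia, Milan, Tunis, Quito, Vilnius, Kyoto, Lima, Tokyo, Hanoi]
Visit Sofia → queue [Milan, Tunis, Quito, Vilnius, Kyoto, Lima, Tokyo, Hanoi]
Visit Milan → queue [Tunis, Quito, Vilnius, Kyoto, Lima, Tokyo, Hanoi]
Visit Tunis → queue [Quito, Vilnius, Kyoto, Lima, Tokyo, Hanoi]
Visit Quito → queue [Vilnius, Kyoto, Lima, Tokyo, Hanoi]
Visit Vilnius → queue [Kyoto, Lima, Tokyo, Hanoi]
Visit Kyoto → queue [Lima, Tokyo, Hanoi]
Visit Lima → queue [Tokyo, Hanoi]
Visit Tokyo → queue [Hanoi]
Visit Hanoi → queue []

Visit order: Bern, Minsk, Accra, Doha, Paris, Lagos, Seoul, Sofia, Milan, Tunis, Quito, Vilnius, Kyoto, Lima, Tokyo, Hanoi

Sofia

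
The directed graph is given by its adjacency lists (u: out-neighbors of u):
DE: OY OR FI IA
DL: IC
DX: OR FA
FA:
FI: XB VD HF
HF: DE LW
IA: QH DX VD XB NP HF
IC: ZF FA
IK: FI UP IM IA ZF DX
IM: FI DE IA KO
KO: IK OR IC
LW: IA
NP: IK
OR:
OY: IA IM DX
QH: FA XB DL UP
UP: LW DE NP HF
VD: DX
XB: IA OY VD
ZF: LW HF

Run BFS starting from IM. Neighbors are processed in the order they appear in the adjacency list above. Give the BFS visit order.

IM, FI, DE, IA, KO, XB, VD, HF, OY, OR, QH, DX, NP, IK, IC, LW, FA, DL, UP, ZF

Visit IM; enqueue FI, DE, IA, KO → queue [FI, DE, IA, KO]
Visit FI; enqueue XB, VD, HF → queue [DE, IA, KO, XB, VD, HF]
Visit DE; enqueue OY, OR → queue [IA, KO, XB, VD, HF, OY, OR]
Visit IA; enqueue QH, DX, NP → queue [KO, XB, VD, HF, OY, OR, QH, DX, NP]
Visit KO; enqueue IK, IC → queue [XB, VD, HF, OY, OR, QH, DX, NP, IK, IC]
Visit XB → queue [VD, HF, OY, OR, QH, DX, NP, IK, IC]
Visit VD → queue [HF, OY, OR, QH, DX, NP, IK, IC]
Visit HF; enqueue LW → queue [OY, OR, QH, DX, NP, IK, IC, LW]
Visit OY → queue [OR, QH, DX, NP, IK, IC, LW]
Visit OR → queue [QH, DX, NP, IK, IC, LW]
Visit QH; enqueue FA, DL, UP → queue [DX, NP, IK, IC, LW, FA, DL, UP]
Visit DX → queue [NP, IK, IC, LW, FA, DL, UP]
Visit NP → queue [IK, IC, LW, FA, DL, UP]
Visit IK; enqueue ZF → queue [IC, LW, FA, DL, UP, ZF]
Visit IC → queue [LW, FA, DL, UP, ZF]
Visit LW → queue [FA, DL, UP, ZF]
Visit FA → queue [DL, UP, ZF]
Visit DL → queue [UP, ZF]
Visit UP → queue [ZF]
Visit ZF → queue []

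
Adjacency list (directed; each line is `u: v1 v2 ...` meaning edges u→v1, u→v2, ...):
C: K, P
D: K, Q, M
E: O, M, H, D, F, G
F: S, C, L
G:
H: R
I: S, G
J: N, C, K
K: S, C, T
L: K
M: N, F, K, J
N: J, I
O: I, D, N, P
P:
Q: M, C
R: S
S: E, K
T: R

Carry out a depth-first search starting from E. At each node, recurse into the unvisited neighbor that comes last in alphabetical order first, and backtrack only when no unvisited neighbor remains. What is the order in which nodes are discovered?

E O P N J K T R S C I G D Q M F L H

Visit E
E → O
O → P
O → N
N → J
J → K
K → T
T → R
R → S
K → C
N → I
I → G
O → D
D → Q
Q → M
M → F
F → L
E → H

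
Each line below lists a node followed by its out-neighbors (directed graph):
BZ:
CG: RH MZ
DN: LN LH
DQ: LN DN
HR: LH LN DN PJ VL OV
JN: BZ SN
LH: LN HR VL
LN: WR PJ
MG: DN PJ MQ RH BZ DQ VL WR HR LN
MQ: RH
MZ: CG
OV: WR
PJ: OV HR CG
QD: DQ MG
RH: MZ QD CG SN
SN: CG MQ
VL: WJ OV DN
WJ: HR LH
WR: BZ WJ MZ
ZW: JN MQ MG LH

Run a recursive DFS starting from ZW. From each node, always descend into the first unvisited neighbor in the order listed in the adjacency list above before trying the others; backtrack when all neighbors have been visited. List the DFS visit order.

Visit ZW
ZW → JN
JN → BZ
JN → SN
SN → CG
CG → RH
RH → MZ
RH → QD
QD → DQ
DQ → LN
LN → WR
WR → WJ
WJ → HR
HR → LH
LH → VL
VL → OV
VL → DN
HR → PJ
QD → MG
MG → MQ

ZW, JN, BZ, SN, CG, RH, MZ, QD, DQ, LN, WR, WJ, HR, LH, VL, OV, DN, PJ, MG, MQ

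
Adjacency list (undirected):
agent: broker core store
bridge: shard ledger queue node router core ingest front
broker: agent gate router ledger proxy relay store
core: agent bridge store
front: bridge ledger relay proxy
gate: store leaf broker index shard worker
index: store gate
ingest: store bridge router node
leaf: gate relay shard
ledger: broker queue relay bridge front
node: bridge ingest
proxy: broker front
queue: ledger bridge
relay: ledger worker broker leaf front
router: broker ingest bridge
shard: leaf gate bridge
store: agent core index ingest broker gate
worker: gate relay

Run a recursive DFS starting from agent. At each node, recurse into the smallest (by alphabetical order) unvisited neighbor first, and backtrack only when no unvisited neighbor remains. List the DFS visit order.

agent → broker → gate → index → store → core → bridge → front → ledger → queue → relay → leaf → shard → worker → proxy → ingest → node → router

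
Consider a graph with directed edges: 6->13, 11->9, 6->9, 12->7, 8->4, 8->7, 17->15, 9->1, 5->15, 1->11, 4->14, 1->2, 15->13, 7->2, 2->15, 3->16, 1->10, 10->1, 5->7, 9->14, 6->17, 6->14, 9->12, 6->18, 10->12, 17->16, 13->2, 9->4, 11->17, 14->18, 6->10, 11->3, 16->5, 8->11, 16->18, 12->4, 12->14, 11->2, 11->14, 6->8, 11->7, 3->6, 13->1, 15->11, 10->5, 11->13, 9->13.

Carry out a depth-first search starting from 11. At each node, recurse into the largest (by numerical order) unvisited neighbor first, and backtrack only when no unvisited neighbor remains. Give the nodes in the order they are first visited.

11 -> 17 -> 16 -> 18 -> 5 -> 15 -> 13 -> 2 -> 1 -> 10 -> 12 -> 14 -> 7 -> 4 -> 9 -> 3 -> 6 -> 8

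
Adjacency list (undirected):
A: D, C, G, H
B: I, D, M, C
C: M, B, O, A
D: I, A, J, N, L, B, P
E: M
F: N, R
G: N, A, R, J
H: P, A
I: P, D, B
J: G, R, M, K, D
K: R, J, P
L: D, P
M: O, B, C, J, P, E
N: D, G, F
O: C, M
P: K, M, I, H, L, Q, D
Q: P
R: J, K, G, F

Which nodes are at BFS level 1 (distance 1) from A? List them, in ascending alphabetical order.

Level 0: A
Level 1: C, D, G, H
Level 2: B, I, J, L, M, N, O, P, R
Level 3: E, F, K, Q

C, D, G, H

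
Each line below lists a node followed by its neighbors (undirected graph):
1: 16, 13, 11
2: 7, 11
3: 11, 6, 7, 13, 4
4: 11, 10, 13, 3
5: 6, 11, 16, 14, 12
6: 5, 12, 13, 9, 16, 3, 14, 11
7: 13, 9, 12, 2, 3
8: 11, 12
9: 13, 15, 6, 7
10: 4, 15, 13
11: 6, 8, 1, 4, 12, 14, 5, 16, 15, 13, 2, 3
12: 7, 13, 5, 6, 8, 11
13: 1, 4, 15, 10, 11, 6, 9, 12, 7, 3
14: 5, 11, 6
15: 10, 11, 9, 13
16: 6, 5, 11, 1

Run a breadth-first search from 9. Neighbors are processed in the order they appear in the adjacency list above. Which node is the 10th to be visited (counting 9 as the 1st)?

12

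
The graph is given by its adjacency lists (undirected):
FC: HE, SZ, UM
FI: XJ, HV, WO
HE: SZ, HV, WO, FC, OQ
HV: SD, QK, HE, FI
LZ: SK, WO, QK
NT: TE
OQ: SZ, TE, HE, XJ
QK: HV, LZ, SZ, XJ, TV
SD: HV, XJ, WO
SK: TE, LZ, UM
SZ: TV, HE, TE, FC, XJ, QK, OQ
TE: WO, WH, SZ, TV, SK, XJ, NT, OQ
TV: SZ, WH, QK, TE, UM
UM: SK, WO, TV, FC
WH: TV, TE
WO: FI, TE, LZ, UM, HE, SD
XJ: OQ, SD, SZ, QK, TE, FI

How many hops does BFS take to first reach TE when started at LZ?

2

Level 0: LZ
Level 1: QK, SK, WO
Level 2: FI, HE, HV, SD, SZ, TE, TV, UM, XJ
Level 3: FC, NT, OQ, WH
TE first appears at level 2.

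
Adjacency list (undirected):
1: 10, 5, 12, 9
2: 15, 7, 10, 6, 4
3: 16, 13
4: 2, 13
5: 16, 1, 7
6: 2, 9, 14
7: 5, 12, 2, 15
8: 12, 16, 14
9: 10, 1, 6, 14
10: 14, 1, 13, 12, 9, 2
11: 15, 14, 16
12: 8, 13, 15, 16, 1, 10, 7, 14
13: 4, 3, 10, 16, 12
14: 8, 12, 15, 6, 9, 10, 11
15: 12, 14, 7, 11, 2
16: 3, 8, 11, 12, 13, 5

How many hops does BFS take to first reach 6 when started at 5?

3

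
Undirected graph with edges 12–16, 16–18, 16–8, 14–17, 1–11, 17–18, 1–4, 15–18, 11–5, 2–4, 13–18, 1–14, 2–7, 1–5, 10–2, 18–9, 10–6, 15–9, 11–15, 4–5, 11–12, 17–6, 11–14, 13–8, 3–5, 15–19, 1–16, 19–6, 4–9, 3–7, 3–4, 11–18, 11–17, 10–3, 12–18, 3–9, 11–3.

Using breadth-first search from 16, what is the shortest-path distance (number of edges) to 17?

2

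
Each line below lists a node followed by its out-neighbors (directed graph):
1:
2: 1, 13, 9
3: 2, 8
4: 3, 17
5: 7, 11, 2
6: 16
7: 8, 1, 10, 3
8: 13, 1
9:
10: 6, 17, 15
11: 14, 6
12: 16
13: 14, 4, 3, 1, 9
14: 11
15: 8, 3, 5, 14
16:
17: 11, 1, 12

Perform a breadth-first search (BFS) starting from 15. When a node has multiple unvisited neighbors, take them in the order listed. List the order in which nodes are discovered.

15 -> 8 -> 3 -> 5 -> 14 -> 13 -> 1 -> 2 -> 7 -> 11 -> 4 -> 9 -> 10 -> 6 -> 17 -> 16 -> 12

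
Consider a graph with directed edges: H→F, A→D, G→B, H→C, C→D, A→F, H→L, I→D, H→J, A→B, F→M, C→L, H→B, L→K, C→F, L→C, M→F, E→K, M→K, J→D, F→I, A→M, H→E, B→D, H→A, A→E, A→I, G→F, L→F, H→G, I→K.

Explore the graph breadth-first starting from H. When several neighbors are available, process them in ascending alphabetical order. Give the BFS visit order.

H, A, B, C, E, F, G, J, L, D, I, M, K

Visit H; enqueue A, B, C, E, F, G, J, L → queue [A, B, C, E, F, G, J, L]
Visit A; enqueue D, I, M → queue [B, C, E, F, G, J, L, D, I, M]
Visit B → queue [C, E, F, G, J, L, D, I, M]
Visit C → queue [E, F, G, J, L, D, I, M]
Visit E; enqueue K → queue [F, G, J, L, D, I, M, K]
Visit F → queue [G, J, L, D, I, M, K]
Visit G → queue [J, L, D, I, M, K]
Visit J → queue [L, D, I, M, K]
Visit L → queue [D, I, M, K]
Visit D → queue [I, M, K]
Visit I → queue [M, K]
Visit M → queue [K]
Visit K → queue []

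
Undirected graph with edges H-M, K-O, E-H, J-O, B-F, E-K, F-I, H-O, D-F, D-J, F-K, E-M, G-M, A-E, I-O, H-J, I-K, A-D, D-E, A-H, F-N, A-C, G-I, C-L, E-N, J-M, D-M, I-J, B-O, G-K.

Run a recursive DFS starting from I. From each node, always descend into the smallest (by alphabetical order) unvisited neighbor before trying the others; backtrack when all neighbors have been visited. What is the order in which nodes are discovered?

I, F, B, O, H, A, C, L, D, E, K, G, M, J, N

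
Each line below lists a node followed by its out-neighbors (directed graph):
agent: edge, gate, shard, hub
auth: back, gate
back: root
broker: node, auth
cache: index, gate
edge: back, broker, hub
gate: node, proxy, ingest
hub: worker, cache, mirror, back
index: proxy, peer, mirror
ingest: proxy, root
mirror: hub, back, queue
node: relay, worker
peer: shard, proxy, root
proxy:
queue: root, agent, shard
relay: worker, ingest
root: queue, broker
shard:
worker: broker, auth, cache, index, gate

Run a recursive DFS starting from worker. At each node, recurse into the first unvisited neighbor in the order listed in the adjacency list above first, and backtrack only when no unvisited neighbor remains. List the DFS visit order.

worker, broker, node, relay, ingest, proxy, root, queue, agent, edge, back, hub, cache, index, peer, shard, mirror, gate, auth

Visit worker
worker → broker
broker → node
node → relay
relay → ingest
ingest → proxy
ingest → root
root → queue
queue → agent
agent → edge
edge → back
edge → hub
hub → cache
cache → index
index → peer
peer → shard
index → mirror
cache → gate
broker → auth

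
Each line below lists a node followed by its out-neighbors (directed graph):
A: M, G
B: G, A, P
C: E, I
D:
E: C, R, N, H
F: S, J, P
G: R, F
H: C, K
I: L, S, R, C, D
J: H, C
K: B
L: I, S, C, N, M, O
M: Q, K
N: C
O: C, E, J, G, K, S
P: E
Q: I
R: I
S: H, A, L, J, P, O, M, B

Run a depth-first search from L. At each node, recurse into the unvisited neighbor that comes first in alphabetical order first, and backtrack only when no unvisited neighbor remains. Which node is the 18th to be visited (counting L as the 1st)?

Visit L
L → C
C → E
E → H
H → K
K → B
B → A
A → G
G → F
F → J
F → P
F → S
S → M
M → Q
Q → I
I → D
I → R
S → O
E → N

Visit order: L, C, E, H, K, B, A, G, F, J, P, S, M, Q, I, D, R, O, N

O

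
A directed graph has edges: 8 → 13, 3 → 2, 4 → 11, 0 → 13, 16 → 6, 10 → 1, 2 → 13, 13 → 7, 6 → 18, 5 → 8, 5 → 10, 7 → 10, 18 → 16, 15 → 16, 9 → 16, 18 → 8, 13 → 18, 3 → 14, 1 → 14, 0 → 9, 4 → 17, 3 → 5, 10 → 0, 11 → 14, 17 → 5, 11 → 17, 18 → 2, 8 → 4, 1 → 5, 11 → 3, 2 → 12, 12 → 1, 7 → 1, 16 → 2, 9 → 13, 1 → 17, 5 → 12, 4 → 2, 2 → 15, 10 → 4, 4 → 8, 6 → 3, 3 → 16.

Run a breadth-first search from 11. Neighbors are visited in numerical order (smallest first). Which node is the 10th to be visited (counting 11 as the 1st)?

15

Visit 11; enqueue 3, 14, 17 → queue [3, 14, 17]
Visit 3; enqueue 2, 5, 16 → queue [14, 17, 2, 5, 16]
Visit 14 → queue [17, 2, 5, 16]
Visit 17 → queue [2, 5, 16]
Visit 2; enqueue 12, 13, 15 → queue [5, 16, 12, 13, 15]
Visit 5; enqueue 8, 10 → queue [16, 12, 13, 15, 8, 10]
Visit 16; enqueue 6 → queue [12, 13, 15, 8, 10, 6]
Visit 12; enqueue 1 → queue [13, 15, 8, 10, 6, 1]
Visit 13; enqueue 7, 18 → queue [15, 8, 10, 6, 1, 7, 18]
Visit 15 → queue [8, 10, 6, 1, 7, 18]
Visit 8; enqueue 4 → queue [10, 6, 1, 7, 18, 4]
Visit 10; enqueue 0 → queue [6, 1, 7, 18, 4, 0]
Visit 6 → queue [1, 7, 18, 4, 0]
Visit 1 → queue [7, 18, 4, 0]
Visit 7 → queue [18, 4, 0]
Visit 18 → queue [4, 0]
Visit 4 → queue [0]
Visit 0; enqueue 9 → queue [9]
Visit 9 → queue []

Visit order: 11, 3, 14, 17, 2, 5, 16, 12, 13, 15, 8, 10, 6, 1, 7, 18, 4, 0, 9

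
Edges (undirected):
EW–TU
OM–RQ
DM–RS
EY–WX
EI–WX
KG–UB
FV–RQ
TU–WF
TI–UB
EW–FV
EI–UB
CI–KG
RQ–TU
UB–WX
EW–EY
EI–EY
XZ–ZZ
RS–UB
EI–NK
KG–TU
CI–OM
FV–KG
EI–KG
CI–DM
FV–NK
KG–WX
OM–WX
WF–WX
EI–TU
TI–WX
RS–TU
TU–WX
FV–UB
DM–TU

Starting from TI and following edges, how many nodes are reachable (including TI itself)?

16

BFS from TI visits: TI, UB, WX, EI, FV, KG, RS, EY, OM, TU, WF, NK, EW, RQ, CI, DM
Reachable nodes: 16 of 18 total.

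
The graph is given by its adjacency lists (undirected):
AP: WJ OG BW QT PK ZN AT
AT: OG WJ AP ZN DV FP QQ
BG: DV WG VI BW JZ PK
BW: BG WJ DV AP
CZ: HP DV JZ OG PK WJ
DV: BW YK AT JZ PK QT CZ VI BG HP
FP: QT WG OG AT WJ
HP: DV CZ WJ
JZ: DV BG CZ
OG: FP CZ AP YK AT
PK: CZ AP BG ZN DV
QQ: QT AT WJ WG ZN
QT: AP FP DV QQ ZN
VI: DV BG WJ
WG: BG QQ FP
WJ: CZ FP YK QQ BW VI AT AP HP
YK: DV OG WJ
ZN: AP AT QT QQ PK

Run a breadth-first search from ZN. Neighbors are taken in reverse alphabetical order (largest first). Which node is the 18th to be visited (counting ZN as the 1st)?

HP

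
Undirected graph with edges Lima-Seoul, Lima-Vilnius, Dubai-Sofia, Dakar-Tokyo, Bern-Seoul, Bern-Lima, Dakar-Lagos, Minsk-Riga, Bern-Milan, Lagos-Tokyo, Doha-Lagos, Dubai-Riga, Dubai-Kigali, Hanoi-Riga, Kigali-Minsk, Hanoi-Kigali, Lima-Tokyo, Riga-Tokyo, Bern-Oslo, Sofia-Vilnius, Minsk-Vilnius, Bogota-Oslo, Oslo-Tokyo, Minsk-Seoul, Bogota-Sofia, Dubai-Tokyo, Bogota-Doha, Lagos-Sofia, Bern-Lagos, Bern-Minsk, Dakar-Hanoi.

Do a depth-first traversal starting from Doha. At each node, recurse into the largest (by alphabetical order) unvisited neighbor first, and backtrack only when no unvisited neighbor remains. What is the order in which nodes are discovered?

Doha -> Lagos -> Tokyo -> Riga -> Minsk -> Vilnius -> Sofia -> Dubai -> Kigali -> Hanoi -> Dakar -> Bogota -> Oslo -> Bern -> Seoul -> Lima -> Milan

Visit Doha
Doha → Lagos
Lagos → Tokyo
Tokyo → Riga
Riga → Minsk
Minsk → Vilnius
Vilnius → Sofia
Sofia → Dubai
Dubai → Kigali
Kigali → Hanoi
Hanoi → Dakar
Sofia → Bogota
Bogota → Oslo
Oslo → Bern
Bern → Seoul
Seoul → Lima
Bern → Milan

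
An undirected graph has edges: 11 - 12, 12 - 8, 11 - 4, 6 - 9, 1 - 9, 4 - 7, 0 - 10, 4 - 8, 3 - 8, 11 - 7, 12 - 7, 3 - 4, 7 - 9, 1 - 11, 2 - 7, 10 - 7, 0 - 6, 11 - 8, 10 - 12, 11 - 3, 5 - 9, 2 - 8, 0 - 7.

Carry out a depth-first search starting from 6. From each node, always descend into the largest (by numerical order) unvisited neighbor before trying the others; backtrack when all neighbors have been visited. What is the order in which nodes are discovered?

Visit 6
6 → 9
9 → 7
7 → 12
12 → 11
11 → 8
8 → 4
4 → 3
8 → 2
11 → 1
12 → 10
10 → 0
9 → 5

6 → 9 → 7 → 12 → 11 → 8 → 4 → 3 → 2 → 1 → 10 → 0 → 5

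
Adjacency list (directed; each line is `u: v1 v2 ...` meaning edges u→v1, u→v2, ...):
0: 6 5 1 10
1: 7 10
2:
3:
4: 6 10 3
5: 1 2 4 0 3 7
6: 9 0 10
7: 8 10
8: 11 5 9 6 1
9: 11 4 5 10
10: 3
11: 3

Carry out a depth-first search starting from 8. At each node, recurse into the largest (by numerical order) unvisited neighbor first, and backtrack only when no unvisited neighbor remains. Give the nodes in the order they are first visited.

Visit 8
8 → 11
11 → 3
8 → 9
9 → 10
9 → 5
5 → 7
5 → 4
4 → 6
6 → 0
0 → 1
5 → 2

8, 11, 3, 9, 10, 5, 7, 4, 6, 0, 1, 2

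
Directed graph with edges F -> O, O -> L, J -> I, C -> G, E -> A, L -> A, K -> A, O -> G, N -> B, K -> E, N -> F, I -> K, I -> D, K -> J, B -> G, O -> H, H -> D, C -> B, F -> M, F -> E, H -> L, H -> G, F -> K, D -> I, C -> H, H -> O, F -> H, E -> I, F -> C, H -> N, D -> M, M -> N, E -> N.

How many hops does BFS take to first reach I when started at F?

2

Level 0: F
Level 1: C, E, H, K, M, O
Level 2: A, B, D, G, I, J, L, N
I first appears at level 2.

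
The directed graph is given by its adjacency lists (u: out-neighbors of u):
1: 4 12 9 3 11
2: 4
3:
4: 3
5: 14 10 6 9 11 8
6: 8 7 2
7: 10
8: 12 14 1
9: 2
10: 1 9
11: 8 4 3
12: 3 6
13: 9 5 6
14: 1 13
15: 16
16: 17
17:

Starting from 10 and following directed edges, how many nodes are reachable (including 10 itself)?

14

BFS from 10 visits: 10, 1, 9, 3, 4, 11, 12, 2, 8, 6, 14, 7, 13, 5
Reachable nodes: 14 of 17 total.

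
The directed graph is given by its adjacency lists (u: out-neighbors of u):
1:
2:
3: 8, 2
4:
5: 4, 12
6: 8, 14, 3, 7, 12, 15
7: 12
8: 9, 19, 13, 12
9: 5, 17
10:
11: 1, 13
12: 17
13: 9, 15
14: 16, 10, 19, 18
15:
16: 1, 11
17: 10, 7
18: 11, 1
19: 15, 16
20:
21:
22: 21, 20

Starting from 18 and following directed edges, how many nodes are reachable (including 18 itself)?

12

BFS from 18 visits: 18, 1, 11, 13, 9, 15, 5, 17, 4, 12, 7, 10
Reachable nodes: 12 of 22 total.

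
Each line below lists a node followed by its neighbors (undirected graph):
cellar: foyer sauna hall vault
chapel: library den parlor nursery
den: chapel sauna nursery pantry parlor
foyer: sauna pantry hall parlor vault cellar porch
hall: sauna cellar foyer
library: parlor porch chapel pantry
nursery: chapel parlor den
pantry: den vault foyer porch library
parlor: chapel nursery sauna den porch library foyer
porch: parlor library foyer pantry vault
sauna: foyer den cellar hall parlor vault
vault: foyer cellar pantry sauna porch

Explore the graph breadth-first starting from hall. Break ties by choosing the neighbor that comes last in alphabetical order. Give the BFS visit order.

hall, sauna, foyer, cellar, vault, parlor, den, porch, pantry, nursery, library, chapel

Visit hall; enqueue sauna, foyer, cellar → queue [sauna, foyer, cellar]
Visit sauna; enqueue vault, parlor, den → queue [foyer, cellar, vault, parlor, den]
Visit foyer; enqueue porch, pantry → queue [cellar, vault, parlor, den, porch, pantry]
Visit cellar → queue [vault, parlor, den, porch, pantry]
Visit vault → queue [parlor, den, porch, pantry]
Visit parlor; enqueue nursery, library, chapel → queue [den, porch, pantry, nursery, library, chapel]
Visit den → queue [porch, pantry, nursery, library, chapel]
Visit porch → queue [pantry, nursery, library, chapel]
Visit pantry → queue [nursery, library, chapel]
Visit nursery → queue [library, chapel]
Visit library → queue [chapel]
Visit chapel → queue []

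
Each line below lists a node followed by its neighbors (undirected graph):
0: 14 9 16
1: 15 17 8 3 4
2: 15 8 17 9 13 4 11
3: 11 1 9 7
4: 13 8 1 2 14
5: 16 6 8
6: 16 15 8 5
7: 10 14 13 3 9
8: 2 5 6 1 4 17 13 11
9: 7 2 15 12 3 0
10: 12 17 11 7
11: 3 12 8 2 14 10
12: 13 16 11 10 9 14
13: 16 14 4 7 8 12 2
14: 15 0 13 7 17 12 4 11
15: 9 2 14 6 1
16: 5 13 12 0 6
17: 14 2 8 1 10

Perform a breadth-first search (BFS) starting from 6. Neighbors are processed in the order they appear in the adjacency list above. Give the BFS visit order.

Visit 6; enqueue 16, 15, 8, 5 → queue [16, 15, 8, 5]
Visit 16; enqueue 13, 12, 0 → queue [15, 8, 5, 13, 12, 0]
Visit 15; enqueue 9, 2, 14, 1 → queue [8, 5, 13, 12, 0, 9, 2, 14, 1]
Visit 8; enqueue 4, 17, 11 → queue [5, 13, 12, 0, 9, 2, 14, 1, 4, 17, 11]
Visit 5 → queue [13, 12, 0, 9, 2, 14, 1, 4, 17, 11]
Visit 13; enqueue 7 → queue [12, 0, 9, 2, 14, 1, 4, 17, 11, 7]
Visit 12; enqueue 10 → queue [0, 9, 2, 14, 1, 4, 17, 11, 7, 10]
Visit 0 → queue [9, 2, 14, 1, 4, 17, 11, 7, 10]
Visit 9; enqueue 3 → queue [2, 14, 1, 4, 17, 11, 7, 10, 3]
Visit 2 → queue [14, 1, 4, 17, 11, 7, 10, 3]
Visit 14 → queue [1, 4, 17, 11, 7, 10, 3]
Visit 1 → queue [4, 17, 11, 7, 10, 3]
Visit 4 → queue [17, 11, 7, 10, 3]
Visit 17 → queue [11, 7, 10, 3]
Visit 11 → queue [7, 10, 3]
Visit 7 → queue [10, 3]
Visit 10 → queue [3]
Visit 3 → queue []

6 16 15 8 5 13 12 0 9 2 14 1 4 17 11 7 10 3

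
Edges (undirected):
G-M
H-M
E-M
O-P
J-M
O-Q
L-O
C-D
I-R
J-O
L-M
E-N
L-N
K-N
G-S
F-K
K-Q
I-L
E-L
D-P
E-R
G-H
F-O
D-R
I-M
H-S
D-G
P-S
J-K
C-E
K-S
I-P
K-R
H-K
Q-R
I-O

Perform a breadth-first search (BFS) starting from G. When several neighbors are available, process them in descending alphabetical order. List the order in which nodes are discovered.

Visit G; enqueue S, M, H, D → queue [S, M, H, D]
Visit S; enqueue P, K → queue [M, H, D, P, K]
Visit M; enqueue L, J, I, E → queue [H, D, P, K, L, J, I, E]
Visit H → queue [D, P, K, L, J, I, E]
Visit D; enqueue R, C → queue [P, K, L, J, I, E, R, C]
Visit P; enqueue O → queue [K, L, J, I, E, R, C, O]
Visit K; enqueue Q, N, F → queue [L, J, I, E, R, C, O, Q, N, F]
Visit L → queue [J, I, E, R, C, O, Q, N, F]
Visit J → queue [I, E, R, C, O, Q, N, F]
Visit I → queue [E, R, C, O, Q, N, F]
Visit E → queue [R, C, O, Q, N, F]
Visit R → queue [C, O, Q, N, F]
Visit C → queue [O, Q, N, F]
Visit O → queue [Q, N, F]
Visit Q → queue [N, F]
Visit N → queue [F]
Visit F → queue []

G S M H D P K L J I E R C O Q N F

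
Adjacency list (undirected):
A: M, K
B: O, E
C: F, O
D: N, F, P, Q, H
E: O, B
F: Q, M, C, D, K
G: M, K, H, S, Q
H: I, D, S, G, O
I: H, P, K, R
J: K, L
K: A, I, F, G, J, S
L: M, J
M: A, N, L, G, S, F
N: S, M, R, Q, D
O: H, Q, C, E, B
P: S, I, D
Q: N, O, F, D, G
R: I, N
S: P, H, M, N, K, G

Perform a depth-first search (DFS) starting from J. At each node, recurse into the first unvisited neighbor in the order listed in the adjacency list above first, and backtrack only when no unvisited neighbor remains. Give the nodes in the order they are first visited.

Visit J
J → K
K → A
A → M
M → N
N → S
S → P
P → I
I → H
H → D
D → F
F → Q
Q → O
O → C
O → E
E → B
Q → G
I → R
M → L

J K A M N S P I H D F Q O C E B G R L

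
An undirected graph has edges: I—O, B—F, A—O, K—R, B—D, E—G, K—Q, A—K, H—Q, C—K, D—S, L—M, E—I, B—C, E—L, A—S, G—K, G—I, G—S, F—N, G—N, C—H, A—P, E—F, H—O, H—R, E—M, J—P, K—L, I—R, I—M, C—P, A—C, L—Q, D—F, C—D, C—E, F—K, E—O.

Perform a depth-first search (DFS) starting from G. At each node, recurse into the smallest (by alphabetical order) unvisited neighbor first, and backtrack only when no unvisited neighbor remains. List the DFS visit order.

Visit G
G → E
E → C
C → A
A → K
K → F
F → B
B → D
D → S
F → N
K → L
L → M
M → I
I → O
O → H
H → Q
H → R
A → P
P → J

G → E → C → A → K → F → B → D → S → N → L → M → I → O → H → Q → R → P → J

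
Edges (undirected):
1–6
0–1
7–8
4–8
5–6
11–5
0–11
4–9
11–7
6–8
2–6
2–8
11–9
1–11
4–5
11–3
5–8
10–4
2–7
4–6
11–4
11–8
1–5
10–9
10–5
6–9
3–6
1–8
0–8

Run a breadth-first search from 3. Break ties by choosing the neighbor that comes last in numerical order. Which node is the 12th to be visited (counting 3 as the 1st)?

Visit 3; enqueue 11, 6 → queue [11, 6]
Visit 11; enqueue 9, 8, 7, 5, 4, 1, 0 → queue [6, 9, 8, 7, 5, 4, 1, 0]
Visit 6; enqueue 2 → queue [9, 8, 7, 5, 4, 1, 0, 2]
Visit 9; enqueue 10 → queue [8, 7, 5, 4, 1, 0, 2, 10]
Visit 8 → queue [7, 5, 4, 1, 0, 2, 10]
Visit 7 → queue [5, 4, 1, 0, 2, 10]
Visit 5 → queue [4, 1, 0, 2, 10]
Visit 4 → queue [1, 0, 2, 10]
Visit 1 → queue [0, 2, 10]
Visit 0 → queue [2, 10]
Visit 2 → queue [10]
Visit 10 → queue []

Visit order: 3, 11, 6, 9, 8, 7, 5, 4, 1, 0, 2, 10

10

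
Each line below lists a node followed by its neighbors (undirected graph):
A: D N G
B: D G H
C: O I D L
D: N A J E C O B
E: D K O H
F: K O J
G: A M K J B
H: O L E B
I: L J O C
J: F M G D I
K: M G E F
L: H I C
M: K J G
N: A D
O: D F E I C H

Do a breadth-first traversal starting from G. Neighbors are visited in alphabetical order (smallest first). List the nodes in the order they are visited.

G -> A -> B -> J -> K -> M -> D -> N -> H -> F -> I -> E -> C -> O -> L

Visit G; enqueue A, B, J, K, M → queue [A, B, J, K, M]
Visit A; enqueue D, N → queue [B, J, K, M, D, N]
Visit B; enqueue H → queue [J, K, M, D, N, H]
Visit J; enqueue F, I → queue [K, M, D, N, H, F, I]
Visit K; enqueue E → queue [M, D, N, H, F, I, E]
Visit M → queue [D, N, H, F, I, E]
Visit D; enqueue C, O → queue [N, H, F, I, E, C, O]
Visit N → queue [H, F, I, E, C, O]
Visit H; enqueue L → queue [F, I, E, C, O, L]
Visit F → queue [I, E, C, O, L]
Visit I → queue [E, C, O, L]
Visit E → queue [C, O, L]
Visit C → queue [O, L]
Visit O → queue [L]
Visit L → queue []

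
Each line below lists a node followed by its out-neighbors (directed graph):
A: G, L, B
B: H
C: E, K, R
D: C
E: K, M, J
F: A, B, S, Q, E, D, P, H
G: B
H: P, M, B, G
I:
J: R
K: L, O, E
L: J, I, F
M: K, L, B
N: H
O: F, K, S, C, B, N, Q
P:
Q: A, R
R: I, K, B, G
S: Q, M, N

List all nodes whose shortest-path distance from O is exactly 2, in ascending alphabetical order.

Level 0: O
Level 1: B, C, F, K, N, Q, S
Level 2: A, D, E, H, L, M, P, R
Level 3: G, I, J

A, D, E, H, L, M, P, R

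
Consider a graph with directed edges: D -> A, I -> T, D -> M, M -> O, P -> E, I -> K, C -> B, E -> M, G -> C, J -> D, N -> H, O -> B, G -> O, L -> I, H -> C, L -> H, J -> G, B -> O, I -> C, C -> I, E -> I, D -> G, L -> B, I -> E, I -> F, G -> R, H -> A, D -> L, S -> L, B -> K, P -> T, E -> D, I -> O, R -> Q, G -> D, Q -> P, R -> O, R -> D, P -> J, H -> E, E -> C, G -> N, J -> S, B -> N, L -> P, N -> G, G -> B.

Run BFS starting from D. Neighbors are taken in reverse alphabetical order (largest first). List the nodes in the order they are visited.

Visit D; enqueue M, L, G, A → queue [M, L, G, A]
Visit M; enqueue O → queue [L, G, A, O]
Visit L; enqueue P, I, H, B → queue [G, A, O, P, I, H, B]
Visit G; enqueue R, N, C → queue [A, O, P, I, H, B, R, N, C]
Visit A → queue [O, P, I, H, B, R, N, C]
Visit O → queue [P, I, H, B, R, N, C]
Visit P; enqueue T, J, E → queue [I, H, B, R, N, C, T, J, E]
Visit I; enqueue K, F → queue [H, B, R, N, C, T, J, E, K, F]
Visit H → queue [B, R, N, C, T, J, E, K, F]
Visit B → queue [R, N, C, T, J, E, K, F]
Visit R; enqueue Q → queue [N, C, T, J, E, K, F, Q]
Visit N → queue [C, T, J, E, K, F, Q]
Visit C → queue [T, J, E, K, F, Q]
Visit T → queue [J, E, K, F, Q]
Visit J; enqueue S → queue [E, K, F, Q, S]
Visit E → queue [K, F, Q, S]
Visit K → queue [F, Q, S]
Visit F → queue [Q, S]
Visit Q → queue [S]
Visit S → queue []

D M L G A O P I H B R N C T J E K F Q S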